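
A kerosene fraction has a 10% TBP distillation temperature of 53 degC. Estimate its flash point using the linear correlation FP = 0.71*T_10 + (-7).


FP = 0.71 * 53 + (-7) = 30.63

30.63 degC


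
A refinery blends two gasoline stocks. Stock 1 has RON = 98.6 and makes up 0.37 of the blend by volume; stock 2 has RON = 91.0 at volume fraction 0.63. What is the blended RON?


Linear blending: RON_blend = sum(vi * RONi)
Contribution 1: 0.37 * 98.6 = 36.482
Contribution 2: 0.63 * 91.0 = 57.33
RON_blend = 36.482 + 57.33 = 93.812

93.812


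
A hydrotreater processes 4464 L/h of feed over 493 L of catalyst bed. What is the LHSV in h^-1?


LHSV = volumetric feed rate / catalyst volume
= 4464 L/h / 493 L
= 9.055 h^-1

9.055 h^-1


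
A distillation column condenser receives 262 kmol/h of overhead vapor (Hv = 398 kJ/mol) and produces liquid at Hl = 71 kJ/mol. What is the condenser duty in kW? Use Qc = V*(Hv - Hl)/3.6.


Qc = 262 * (398 - 71) / 3.6 = 262 * 327 / 3.6 = 23800

23800 kW


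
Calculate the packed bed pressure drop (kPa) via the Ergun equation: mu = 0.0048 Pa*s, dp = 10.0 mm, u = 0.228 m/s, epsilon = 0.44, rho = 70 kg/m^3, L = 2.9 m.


dp = 10.0 mm = 0.01 m
Viscous term = 150*0.0048*0.228*(1-0.44)^2 / (0.01^2*0.44^3) = 6043.46
Inertial term = 1.75*70*0.228^2*(1-0.44) / (0.01*0.44^3) = 4186.35
dP/L = 6043.46 + 4186.35 = 10229.8 Pa/m
dP = 10229.8 * 2.9 / 1000 = 29.67 kPa

29.67 kPa


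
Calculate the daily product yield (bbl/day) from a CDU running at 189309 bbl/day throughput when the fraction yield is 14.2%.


Crude throughput = 189309 bbl/day
Fraction yield = 14.2%
yield = throughput * fraction / 100
yield = 189309 * 14.2 / 100 = 26881.878

26881.878 bbl/day


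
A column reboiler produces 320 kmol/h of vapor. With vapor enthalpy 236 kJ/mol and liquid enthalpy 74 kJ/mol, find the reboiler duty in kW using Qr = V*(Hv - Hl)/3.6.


Qr = 320 * (236 - 74) / 3.6 = 320 * 162 / 3.6 = 14400

14400 kW


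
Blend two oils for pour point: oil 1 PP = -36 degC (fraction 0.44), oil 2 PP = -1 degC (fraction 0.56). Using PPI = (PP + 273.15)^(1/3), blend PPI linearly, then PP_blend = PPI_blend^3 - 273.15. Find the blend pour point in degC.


PPI_1 = (-36 + 273.15)^(1/3) = 6.189768
PPI_2 = (-1 + 273.15)^(1/3) = 6.480414
PPI_blend = 0.44 * 6.189768 + 0.56 * 6.480414 = 6.35253
PP_blend = 6.35253^3 - 273.15 = 256.354 - 273.15 = -16.8

-16.8 degC


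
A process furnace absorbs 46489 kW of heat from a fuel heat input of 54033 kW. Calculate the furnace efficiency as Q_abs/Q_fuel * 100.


Furnace efficiency = Q_absorbed / Q_fuel * 100
= 46489 / 54033 * 100 = 86.04

86.04 %


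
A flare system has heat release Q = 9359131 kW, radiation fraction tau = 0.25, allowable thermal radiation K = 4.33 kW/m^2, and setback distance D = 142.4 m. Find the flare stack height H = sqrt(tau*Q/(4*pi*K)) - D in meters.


tau*Q/(4*pi*K) = 0.25 * 9359131 / (4 * pi * 4.33) = 43000.9
sqrt(43000.9) = 207.367
H = 207.367 - 142.4 = 64.97

64.97 m


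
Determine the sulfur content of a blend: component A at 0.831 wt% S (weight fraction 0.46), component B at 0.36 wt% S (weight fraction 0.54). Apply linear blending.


Linear sulfur blending: S_blend = x1*S1 + x2*S2
Contribution 1: 0.46 * 0.831 = 0.38226 wt%
Contribution 2: 0.54 * 0.36 = 0.1944 wt%
S_blend = 0.38226 + 0.1944 = 0.57666

0.57666 wt%


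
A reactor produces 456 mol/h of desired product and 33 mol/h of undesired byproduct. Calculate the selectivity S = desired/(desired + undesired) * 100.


Selectivity = desired / (desired + undesired) * 100
Total products = 456 + 33 = 489 mol/h
S = 456 / 489 * 100
= 0.9325 * 100
= 93.25 %

93.25 %


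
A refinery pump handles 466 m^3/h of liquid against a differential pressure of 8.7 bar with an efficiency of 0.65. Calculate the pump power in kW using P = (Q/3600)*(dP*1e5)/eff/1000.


Q = 466 / 3600 = 0.129444 m^3/s
P = 0.129444 * (8.7 * 1e5) / 0.65 / 1000 = 173.3

173.3 kW


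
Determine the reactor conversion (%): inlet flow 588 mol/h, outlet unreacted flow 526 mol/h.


X = (F_in - F_out) / F_in * 100
Moles reacted = 588 - 526 = 62
X = 62 / 588 * 100
= 0.1054 * 100
= 10.54 %

10.54 %


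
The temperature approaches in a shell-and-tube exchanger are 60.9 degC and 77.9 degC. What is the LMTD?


LMTD = (dT1 - dT2) / ln(dT1/dT2)
= (60.9 - 77.9) / ln(60.9 / 77.9) = -17 / -0.246193 = 69.05

69.05 degC


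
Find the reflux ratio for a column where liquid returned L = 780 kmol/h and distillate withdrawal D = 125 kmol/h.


Reflux ratio definition: R = L / D (liquid returned / distillate withdrawn)
L = 780 kmol/h, D = 125 kmol/h
R = 780 / 125 = 6.240

6.240


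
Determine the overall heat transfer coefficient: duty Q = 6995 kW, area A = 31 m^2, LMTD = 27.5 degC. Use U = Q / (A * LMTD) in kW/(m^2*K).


From Q = U*A*LMTD, U = Q / (A * LMTD)
U = 6995 / (31 * 27.5) = 6995 / 852.5 = 8.205

8.205 kW/(m^2*K)


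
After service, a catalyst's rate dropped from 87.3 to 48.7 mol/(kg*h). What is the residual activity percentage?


Activity (%) = (rate_used / rate_fresh) * 100
rate_used = 48.7, rate_fresh = 87.3
= (48.7 / 87.3) * 100
= 0.5578 * 100 = 55.78

55.78 %


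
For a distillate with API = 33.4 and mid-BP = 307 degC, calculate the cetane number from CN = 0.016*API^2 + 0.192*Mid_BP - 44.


CN = 0.016 * 33.4^2 + 0.192 * 307 - 44
CN = 17.84896 + 58.944 - 44 = 32.79296

32.79296


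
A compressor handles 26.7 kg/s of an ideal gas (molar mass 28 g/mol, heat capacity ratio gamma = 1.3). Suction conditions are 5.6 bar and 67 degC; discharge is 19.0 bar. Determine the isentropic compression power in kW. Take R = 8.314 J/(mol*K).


Isentropic work: W = m*(gamma/(gamma-1))*(R*T1/MW)*((P2/P1)^((gamma-1)/gamma) - 1)
T1 = 67 + 273.15 = 340.15 K
Pressure ratio = 19.0 / 5.6 = 3.39286
Exponent = (1.3 - 1)/1.3 = 0.230769
(P2/P1)^exp - 1 = 3.39286^0.230769 - 1 = 0.325678
W = 26.7 * 1.3 / 0.3 * 8.314 * 340.15 / 28 * 0.325678 = 3806

3806 kW


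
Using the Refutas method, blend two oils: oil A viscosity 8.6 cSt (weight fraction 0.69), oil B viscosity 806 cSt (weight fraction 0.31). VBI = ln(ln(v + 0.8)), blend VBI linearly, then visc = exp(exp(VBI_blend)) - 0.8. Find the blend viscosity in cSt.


Refutas method: VBN_i = 14.534*ln(ln(visc_i + 0.8)) + 10.975, blended linearly by mass fraction; since VBN is linear in VBI_i = ln(ln(visc_i + 0.8)) and the fractions sum to 1, blend VBI directly: visc = exp(exp(VBI_blend)) - 0.8
VBI_1 = ln(ln(8.6 + 0.8)) = 0.806793
VBI_2 = ln(ln(806 + 0.8)) = 1.90107
VBI_blend = 0.69 * 0.806793 + 0.31 * 1.90107 = 1.14602
visc_blend = exp(exp(1.14602)) - 0.8 = 22.43

22.43 cSt


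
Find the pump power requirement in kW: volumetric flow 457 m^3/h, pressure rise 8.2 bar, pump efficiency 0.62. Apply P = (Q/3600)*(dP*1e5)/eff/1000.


Q = 457 / 3600 = 0.126944 m^3/s
P = 0.126944 * (8.2 * 1e5) / 0.62 / 1000 = 167.9

167.9 kW


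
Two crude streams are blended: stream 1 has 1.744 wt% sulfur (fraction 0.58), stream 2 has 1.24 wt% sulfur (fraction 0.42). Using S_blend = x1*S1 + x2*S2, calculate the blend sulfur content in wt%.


Linear sulfur blending: S_blend = x1*S1 + x2*S2
Contribution 1: 0.58 * 1.744 = 1.01152 wt%
Contribution 2: 0.42 * 1.24 = 0.5208 wt%
S_blend = 1.01152 + 0.5208 = 1.53232

1.53232 wt%


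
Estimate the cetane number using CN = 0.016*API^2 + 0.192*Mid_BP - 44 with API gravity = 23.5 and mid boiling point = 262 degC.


CN = 0.016 * 23.5^2 + 0.192 * 262 - 44
CN = 8.836 + 50.304 - 44 = 15.14

15.14


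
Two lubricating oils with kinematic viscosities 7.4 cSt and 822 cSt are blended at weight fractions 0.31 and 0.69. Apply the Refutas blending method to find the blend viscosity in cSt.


Refutas method: VBN_i = 14.534*ln(ln(visc_i + 0.8)) + 10.975, blended linearly by mass fraction; since VBN is linear in VBI_i = ln(ln(visc_i + 0.8)) and the fractions sum to 1, blend VBI directly: visc = exp(exp(VBI_blend)) - 0.8
VBI_1 = ln(ln(7.4 + 0.8)) = 0.743904
VBI_2 = ln(ln(822 + 0.8)) = 1.904
VBI_blend = 0.31 * 0.743904 + 0.69 * 1.904 = 1.54437
visc_blend = exp(exp(1.54437)) - 0.8 = 107.5

107.5 cSt


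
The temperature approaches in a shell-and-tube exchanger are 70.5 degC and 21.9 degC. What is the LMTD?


LMTD = (dT1 - dT2) / ln(dT1/dT2)
= (70.5 - 21.9) / ln(70.5 / 21.9) = 48.6 / 1.16913 = 41.57

41.57 degC


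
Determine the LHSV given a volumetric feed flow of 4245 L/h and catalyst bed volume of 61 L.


LHSV = volumetric feed rate / catalyst volume
= 4245 L/h / 61 L
= 69.59 h^-1

69.59 h^-1


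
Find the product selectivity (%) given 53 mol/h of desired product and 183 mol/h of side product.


Selectivity = desired / (desired + undesired) * 100
Total products = 53 + 183 = 236 mol/h
S = 53 / 236 * 100
= 0.2246 * 100
= 22.46 %

22.46 %


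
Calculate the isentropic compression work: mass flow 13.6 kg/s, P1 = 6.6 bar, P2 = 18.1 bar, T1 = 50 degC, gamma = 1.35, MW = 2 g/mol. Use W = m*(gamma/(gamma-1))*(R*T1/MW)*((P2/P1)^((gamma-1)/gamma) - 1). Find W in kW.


Isentropic work: W = m*(gamma/(gamma-1))*(R*T1/MW)*((P2/P1)^((gamma-1)/gamma) - 1)
T1 = 50 + 273.15 = 323.15 K
Pressure ratio = 18.1 / 6.6 = 2.74242
Exponent = (1.35 - 1)/1.35 = 0.259259
(P2/P1)^exp - 1 = 2.74242^0.259259 - 1 = 0.298943
W = 13.6 * 1.35 / 0.35 * 8.314 * 323.15 / 2 * 0.298943 = 21070

21070 kW


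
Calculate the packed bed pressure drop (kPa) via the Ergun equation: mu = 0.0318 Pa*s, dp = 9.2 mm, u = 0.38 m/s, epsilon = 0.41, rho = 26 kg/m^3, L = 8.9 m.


dp = 9.2 mm = 0.0092 m
Viscous term = 150*0.0318*0.38*(1-0.41)^2 / (0.0092^2*0.41^3) = 108163
Inertial term = 1.75*26*0.38^2*(1-0.41) / (0.0092*0.41^3) = 6113.52
dP/L = 108163 + 6113.52 = 114277 Pa/m
dP = 114277 * 8.9 / 1000 = 1017 kPa

1017 kPa


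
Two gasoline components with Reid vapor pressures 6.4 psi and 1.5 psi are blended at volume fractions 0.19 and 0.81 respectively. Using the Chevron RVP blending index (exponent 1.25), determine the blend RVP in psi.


Chevron index: RVP_blend = (sum xi*RVPi^1.25)^(1/1.25)
RVP^1.25 terms: 0.19 * 6.4^1.25 + 0.81 * 1.5^1.25 = 3.27872
RVP_blend = 3.27872^(1/1.25) = 2.586

2.586 psi


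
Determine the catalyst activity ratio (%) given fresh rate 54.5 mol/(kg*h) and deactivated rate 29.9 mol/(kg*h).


Activity (%) = (rate_used / rate_fresh) * 100
rate_used = 29.9, rate_fresh = 54.5
= (29.9 / 54.5) * 100
= 0.5486 * 100 = 54.86

54.86 %


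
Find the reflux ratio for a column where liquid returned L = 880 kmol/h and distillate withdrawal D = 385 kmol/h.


Reflux ratio definition: R = L / D (liquid returned / distillate withdrawn)
L = 880 kmol/h, D = 385 kmol/h
R = 880 / 385 = 2.286

2.286


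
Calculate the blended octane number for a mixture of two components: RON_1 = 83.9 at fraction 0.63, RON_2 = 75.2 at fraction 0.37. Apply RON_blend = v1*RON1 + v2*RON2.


Linear blending: RON_blend = sum(vi * RONi)
Contribution 1: 0.63 * 83.9 = 52.857
Contribution 2: 0.37 * 75.2 = 27.824
RON_blend = 52.857 + 27.824 = 80.681

80.681


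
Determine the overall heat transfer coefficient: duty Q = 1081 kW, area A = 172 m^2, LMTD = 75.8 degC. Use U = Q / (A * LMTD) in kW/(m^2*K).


From Q = U*A*LMTD, U = Q / (A * LMTD)
U = 1081 / (172 * 75.8) = 1081 / 13037.6 = 0.08291

0.08291 kW/(m^2*K)


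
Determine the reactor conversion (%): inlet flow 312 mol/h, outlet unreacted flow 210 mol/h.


X = (F_in - F_out) / F_in * 100
Moles reacted = 312 - 210 = 102
X = 102 / 312 * 100
= 0.3269 * 100
= 32.69 %

32.69 %


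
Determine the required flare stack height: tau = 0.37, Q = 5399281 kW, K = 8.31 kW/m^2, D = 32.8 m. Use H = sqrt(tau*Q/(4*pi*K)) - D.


tau*Q/(4*pi*K) = 0.37 * 5399281 / (4 * pi * 8.31) = 19130.5
sqrt(19130.5) = 138.313
H = 138.313 - 32.8 = 105.5

105.5 m


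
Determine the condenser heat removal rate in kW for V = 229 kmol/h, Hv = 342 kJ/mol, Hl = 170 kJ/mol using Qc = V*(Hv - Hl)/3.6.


Qc = 229 * (342 - 170) / 3.6 = 229 * 172 / 3.6 = 10940

10940 kW


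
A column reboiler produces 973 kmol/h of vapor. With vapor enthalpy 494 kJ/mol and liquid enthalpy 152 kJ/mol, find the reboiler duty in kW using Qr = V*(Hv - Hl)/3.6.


Qr = 973 * (494 - 152) / 3.6 = 973 * 342 / 3.6 = 92440

92440 kW


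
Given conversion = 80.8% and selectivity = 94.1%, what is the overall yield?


Overall yield = conversion (%) * selectivity (%) / 100
Conversion = 80.8%, Selectivity = 94.1%
Y = 80.8 * 94.1 / 100
= 76.0328 %

76.0328 %


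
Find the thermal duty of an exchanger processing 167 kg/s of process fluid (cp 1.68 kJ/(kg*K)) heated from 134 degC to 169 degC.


Q = m_dot * cp * delta_T
delta_T = 169 - 134 = 35 K
Q = 167 * 1.68 * 35
= 280.56 * 35
= 9819.6 kW

9819.6 kW


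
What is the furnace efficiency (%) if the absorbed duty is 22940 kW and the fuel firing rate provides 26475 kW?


Furnace efficiency = Q_absorbed / Q_fuel * 100
= 22940 / 26475 * 100 = 86.65

86.65 %


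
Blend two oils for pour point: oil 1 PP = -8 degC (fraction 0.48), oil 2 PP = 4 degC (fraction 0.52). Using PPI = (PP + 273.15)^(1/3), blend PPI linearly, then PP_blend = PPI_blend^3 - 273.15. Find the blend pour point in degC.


PPI_1 = (-8 + 273.15)^(1/3) = 6.42437
PPI_2 = (4 + 273.15)^(1/3) = 6.51986
PPI_blend = 0.48 * 6.42437 + 0.52 * 6.51986 = 6.474025
PP_blend = 6.474025^3 - 273.15 = 271.3458 - 273.15 = -1.8

-1.8 degC


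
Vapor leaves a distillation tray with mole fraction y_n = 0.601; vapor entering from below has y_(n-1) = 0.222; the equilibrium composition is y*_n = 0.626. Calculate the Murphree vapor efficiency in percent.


Murphree vapor efficiency: EMV = (y_n - y_(n-1)) / (y*_n - y_(n-1)) * 100
EMV = (0.601 - 0.222) / (0.626 - 0.222) * 100 = 0.379 / 0.404 * 100 = 93.81

93.81 %


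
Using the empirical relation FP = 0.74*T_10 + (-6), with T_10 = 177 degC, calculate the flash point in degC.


FP = 0.74 * 177 + (-6) = 124.98

124.98 degC


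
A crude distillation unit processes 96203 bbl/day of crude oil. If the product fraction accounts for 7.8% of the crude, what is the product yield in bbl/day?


Crude throughput = 96203 bbl/day
Fraction yield = 7.8%
yield = throughput * fraction / 100
yield = 96203 * 7.8 / 100 = 7503.834

7503.834 bbl/day


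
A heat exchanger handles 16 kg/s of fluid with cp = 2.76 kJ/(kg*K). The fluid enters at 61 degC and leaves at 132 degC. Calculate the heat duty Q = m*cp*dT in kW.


Q = m_dot * cp * delta_T
delta_T = 132 - 61 = 71 K
Q = 16 * 2.76 * 71
= 44.16 * 71
= 3135.36 kW

3135.36 kW


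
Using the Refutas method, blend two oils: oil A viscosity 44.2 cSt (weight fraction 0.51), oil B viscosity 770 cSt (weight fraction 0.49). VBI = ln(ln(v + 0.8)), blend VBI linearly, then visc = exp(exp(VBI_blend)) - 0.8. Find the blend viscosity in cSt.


Refutas method: VBN_i = 14.534*ln(ln(visc_i + 0.8)) + 10.975, blended linearly by mass fraction; since VBN is linear in VBI_i = ln(ln(visc_i + 0.8)) and the fractions sum to 1, blend VBI directly: visc = exp(exp(VBI_blend)) - 0.8
VBI_1 = ln(ln(44.2 + 0.8)) = 1.33675
VBI_2 = ln(ln(770 + 0.8)) = 1.89423
VBI_blend = 0.51 * 1.33675 + 0.49 * 1.89423 = 1.60992
visc_blend = exp(exp(1.60992)) - 0.8 = 148.0

148.0 cSt


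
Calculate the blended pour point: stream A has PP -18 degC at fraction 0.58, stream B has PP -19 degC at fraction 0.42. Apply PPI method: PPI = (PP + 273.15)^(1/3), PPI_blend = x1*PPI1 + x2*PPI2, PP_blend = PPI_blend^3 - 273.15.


PPI_1 = (-18 + 273.15)^(1/3) = 6.342569
PPI_2 = (-19 + 273.15)^(1/3) = 6.334272
PPI_blend = 0.58 * 6.342569 + 0.42 * 6.334272 = 6.339084
PP_blend = 6.339084^3 - 273.15 = 254.7297 - 273.15 = -18.42

-18.42 degC


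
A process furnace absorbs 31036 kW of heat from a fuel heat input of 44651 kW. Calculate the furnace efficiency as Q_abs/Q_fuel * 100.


Furnace efficiency = Q_absorbed / Q_fuel * 100
= 31036 / 44651 * 100 = 69.51

69.51 %


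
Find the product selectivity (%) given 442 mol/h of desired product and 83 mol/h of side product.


Selectivity = desired / (desired + undesired) * 100
Total products = 442 + 83 = 525 mol/h
S = 442 / 525 * 100
= 0.8419 * 100
= 84.19 %

84.19 %


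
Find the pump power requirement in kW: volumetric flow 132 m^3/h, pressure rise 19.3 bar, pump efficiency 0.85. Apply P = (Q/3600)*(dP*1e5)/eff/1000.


Q = 132 / 3600 = 0.0366667 m^3/s
P = 0.0366667 * (19.3 * 1e5) / 0.85 / 1000 = 83.25

83.25 kW


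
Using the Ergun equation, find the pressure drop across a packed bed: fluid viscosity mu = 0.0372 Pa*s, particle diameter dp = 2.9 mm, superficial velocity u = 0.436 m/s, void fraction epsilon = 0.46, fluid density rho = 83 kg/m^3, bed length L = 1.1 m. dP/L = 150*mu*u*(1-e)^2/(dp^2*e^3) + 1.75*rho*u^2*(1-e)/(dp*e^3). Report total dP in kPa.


dp = 2.9 mm = 0.0029 m
Viscous term = 150*0.0372*0.436*(1-0.46)^2 / (0.0029^2*0.46^3) = 866640
Inertial term = 1.75*83*0.436^2*(1-0.46) / (0.0029*0.46^3) = 52821.6
dP/L = 866640 + 52821.6 = 919462 Pa/m
dP = 919462 * 1.1 / 1000 = 1011 kPa

1011 kPa


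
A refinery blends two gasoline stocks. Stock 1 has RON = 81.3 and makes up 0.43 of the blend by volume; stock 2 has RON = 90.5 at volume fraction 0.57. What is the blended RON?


Linear blending: RON_blend = sum(vi * RONi)
Contribution 1: 0.43 * 81.3 = 34.959
Contribution 2: 0.57 * 90.5 = 51.585
RON_blend = 34.959 + 51.585 = 86.544

86.544


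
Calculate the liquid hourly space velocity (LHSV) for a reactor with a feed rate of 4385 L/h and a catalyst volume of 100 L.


LHSV = volumetric feed rate / catalyst volume
= 4385 L/h / 100 L
= 43.85 h^-1

43.85 h^-1


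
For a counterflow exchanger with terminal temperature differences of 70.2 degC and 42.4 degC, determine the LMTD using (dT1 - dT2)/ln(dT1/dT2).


LMTD = (dT1 - dT2) / ln(dT1/dT2)
= (70.2 - 42.4) / ln(70.2 / 42.4) = 27.8 / 0.5042 = 55.14

55.14 degC


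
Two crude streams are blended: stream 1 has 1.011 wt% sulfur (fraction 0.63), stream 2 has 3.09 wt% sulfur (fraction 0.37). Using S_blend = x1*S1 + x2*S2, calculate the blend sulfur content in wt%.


Linear sulfur blending: S_blend = x1*S1 + x2*S2
Contribution 1: 0.63 * 1.011 = 0.63693 wt%
Contribution 2: 0.37 * 3.09 = 1.1433 wt%
S_blend = 0.63693 + 1.1433 = 1.78023

1.78023 wt%


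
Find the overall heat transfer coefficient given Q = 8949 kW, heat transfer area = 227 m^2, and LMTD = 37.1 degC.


From Q = U*A*LMTD, U = Q / (A * LMTD)
U = 8949 / (227 * 37.1) = 8949 / 8421.7 = 1.063

1.063 kW/(m^2*K)


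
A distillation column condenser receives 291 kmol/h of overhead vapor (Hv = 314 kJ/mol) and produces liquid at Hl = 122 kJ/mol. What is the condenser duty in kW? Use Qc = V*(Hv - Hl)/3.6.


Qc = 291 * (314 - 122) / 3.6 = 291 * 192 / 3.6 = 15520

15520 kW


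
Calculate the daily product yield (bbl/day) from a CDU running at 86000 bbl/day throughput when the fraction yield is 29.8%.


Crude throughput = 86000 bbl/day
Fraction yield = 29.8%
yield = throughput * fraction / 100
yield = 86000 * 29.8 / 100 = 25628

25628 bbl/day


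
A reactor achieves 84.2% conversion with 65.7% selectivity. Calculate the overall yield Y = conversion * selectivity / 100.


Overall yield = conversion (%) * selectivity (%) / 100
Conversion = 84.2%, Selectivity = 65.7%
Y = 84.2 * 65.7 / 100
= 55.3194 %

55.3194 %


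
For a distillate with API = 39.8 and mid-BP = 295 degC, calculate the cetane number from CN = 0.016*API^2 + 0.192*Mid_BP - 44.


CN = 0.016 * 39.8^2 + 0.192 * 295 - 44
CN = 25.34464 + 56.64 - 44 = 37.98464

37.98464


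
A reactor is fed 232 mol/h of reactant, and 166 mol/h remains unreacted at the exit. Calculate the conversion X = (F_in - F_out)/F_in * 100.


X = (F_in - F_out) / F_in * 100
Moles reacted = 232 - 166 = 66
X = 66 / 232 * 100
= 0.2845 * 100
= 28.45 %

28.45 %


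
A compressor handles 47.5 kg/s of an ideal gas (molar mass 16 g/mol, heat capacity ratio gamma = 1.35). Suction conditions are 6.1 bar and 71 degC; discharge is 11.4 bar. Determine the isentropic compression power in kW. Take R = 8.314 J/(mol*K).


Isentropic work: W = m*(gamma/(gamma-1))*(R*T1/MW)*((P2/P1)^((gamma-1)/gamma) - 1)
T1 = 71 + 273.15 = 344.15 K
Pressure ratio = 11.4 / 6.1 = 1.86885
Exponent = (1.35 - 1)/1.35 = 0.259259
(P2/P1)^exp - 1 = 1.86885^0.259259 - 1 = 0.176002
W = 47.5 * 1.35 / 0.35 * 8.314 * 344.15 / 16 * 0.176002 = 5767

5767 kW


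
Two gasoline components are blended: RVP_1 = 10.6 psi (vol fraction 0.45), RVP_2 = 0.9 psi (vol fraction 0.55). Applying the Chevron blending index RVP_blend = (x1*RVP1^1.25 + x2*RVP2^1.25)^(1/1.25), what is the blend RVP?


Chevron index: RVP_blend = (sum xi*RVPi^1.25)^(1/1.25)
RVP^1.25 terms: 0.45 * 10.6^1.25 + 0.55 * 0.9^1.25 = 9.08899
RVP_blend = 9.08899^(1/1.25) = 5.845

5.845 psi


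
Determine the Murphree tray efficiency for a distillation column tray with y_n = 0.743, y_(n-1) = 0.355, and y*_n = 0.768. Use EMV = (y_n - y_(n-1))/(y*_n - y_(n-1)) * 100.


Murphree vapor efficiency: EMV = (y_n - y_(n-1)) / (y*_n - y_(n-1)) * 100
EMV = (0.743 - 0.355) / (0.768 - 0.355) * 100 = 0.388 / 0.413 * 100 = 93.95

93.95 %


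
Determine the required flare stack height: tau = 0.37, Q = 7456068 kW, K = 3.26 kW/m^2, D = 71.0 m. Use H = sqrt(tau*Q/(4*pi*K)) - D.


tau*Q/(4*pi*K) = 0.37 * 7456068 / (4 * pi * 3.26) = 67341.7
sqrt(67341.7) = 259.503
H = 259.503 - 71.0 = 188.5

188.5 m


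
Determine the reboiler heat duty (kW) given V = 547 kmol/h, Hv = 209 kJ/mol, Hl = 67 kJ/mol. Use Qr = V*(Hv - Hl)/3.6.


Qr = 547 * (209 - 67) / 3.6 = 547 * 142 / 3.6 = 21580

21580 kW


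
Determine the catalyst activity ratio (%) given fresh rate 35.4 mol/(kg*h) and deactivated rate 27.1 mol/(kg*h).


Activity (%) = (rate_used / rate_fresh) * 100
rate_used = 27.1, rate_fresh = 35.4
= (27.1 / 35.4) * 100
= 0.7655 * 100 = 76.55

76.55 %


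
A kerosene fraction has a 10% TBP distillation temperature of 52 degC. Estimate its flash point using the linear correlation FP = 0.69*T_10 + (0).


FP = 0.69 * 52 + (0) = 35.88

35.88 degC


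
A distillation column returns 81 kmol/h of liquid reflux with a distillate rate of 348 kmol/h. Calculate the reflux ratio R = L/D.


Reflux ratio definition: R = L / D (liquid returned / distillate withdrawn)
L = 81 kmol/h, D = 348 kmol/h
R = 81 / 348 = 0.2328

0.2328


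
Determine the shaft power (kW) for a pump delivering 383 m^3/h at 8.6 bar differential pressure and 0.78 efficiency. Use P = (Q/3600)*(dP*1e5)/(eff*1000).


Q = 383 / 3600 = 0.106389 m^3/s
P = 0.106389 * (8.6 * 1e5) / 0.78 / 1000 = 117.3

117.3 kW


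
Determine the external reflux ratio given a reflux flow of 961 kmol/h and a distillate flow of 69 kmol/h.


Reflux ratio definition: R = L / D (liquid returned / distillate withdrawn)
L = 961 kmol/h, D = 69 kmol/h
R = 961 / 69 = 13.93

13.93


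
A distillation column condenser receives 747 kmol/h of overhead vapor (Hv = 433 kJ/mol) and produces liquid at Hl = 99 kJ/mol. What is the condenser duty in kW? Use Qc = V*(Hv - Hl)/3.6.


Qc = 747 * (433 - 99) / 3.6 = 747 * 334 / 3.6 = 69300

69300 kW


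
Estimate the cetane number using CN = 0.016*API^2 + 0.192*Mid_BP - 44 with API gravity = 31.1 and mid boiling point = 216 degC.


CN = 0.016 * 31.1^2 + 0.192 * 216 - 44
CN = 15.47536 + 41.472 - 44 = 12.94736

12.94736


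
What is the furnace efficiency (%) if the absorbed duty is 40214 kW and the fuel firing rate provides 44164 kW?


Furnace efficiency = Q_absorbed / Q_fuel * 100
= 40214 / 44164 * 100 = 91.06

91.06 %


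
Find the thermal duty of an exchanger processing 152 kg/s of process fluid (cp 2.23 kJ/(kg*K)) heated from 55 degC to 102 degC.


Q = m_dot * cp * delta_T
delta_T = 102 - 55 = 47 K
Q = 152 * 2.23 * 47
= 338.96 * 47
= 15931.12 kW

15931.12 kW


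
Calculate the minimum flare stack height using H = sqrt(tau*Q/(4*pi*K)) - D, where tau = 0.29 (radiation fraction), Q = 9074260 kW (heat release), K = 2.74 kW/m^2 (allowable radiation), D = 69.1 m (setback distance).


tau*Q/(4*pi*K) = 0.29 * 9074260 / (4 * pi * 2.74) = 76427.3
sqrt(76427.3) = 276.455
H = 276.455 - 69.1 = 207.4

207.4 m


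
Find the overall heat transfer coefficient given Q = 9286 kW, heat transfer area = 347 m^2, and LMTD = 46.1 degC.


From Q = U*A*LMTD, U = Q / (A * LMTD)
U = 9286 / (347 * 46.1) = 9286 / 15996.7 = 0.5805

0.5805 kW/(m^2*K)


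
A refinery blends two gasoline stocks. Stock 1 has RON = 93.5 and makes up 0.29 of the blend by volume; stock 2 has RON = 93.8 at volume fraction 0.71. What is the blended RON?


Linear blending: RON_blend = sum(vi * RONi)
Contribution 1: 0.29 * 93.5 = 27.115
Contribution 2: 0.71 * 93.8 = 66.598
RON_blend = 27.115 + 66.598 = 93.713

93.713


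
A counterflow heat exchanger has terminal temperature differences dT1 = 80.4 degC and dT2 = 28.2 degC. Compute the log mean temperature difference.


LMTD = (dT1 - dT2) / ln(dT1/dT2)
= (80.4 - 28.2) / ln(80.4 / 28.2) = 52.2 / 1.04769 = 49.82

49.82 degC


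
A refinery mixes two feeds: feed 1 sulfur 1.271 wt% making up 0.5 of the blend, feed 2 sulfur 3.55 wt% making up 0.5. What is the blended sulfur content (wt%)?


Linear sulfur blending: S_blend = x1*S1 + x2*S2
Contribution 1: 0.5 * 1.271 = 0.6355 wt%
Contribution 2: 0.5 * 3.55 = 1.775 wt%
S_blend = 0.6355 + 1.775 = 2.4105

2.4105 wt%


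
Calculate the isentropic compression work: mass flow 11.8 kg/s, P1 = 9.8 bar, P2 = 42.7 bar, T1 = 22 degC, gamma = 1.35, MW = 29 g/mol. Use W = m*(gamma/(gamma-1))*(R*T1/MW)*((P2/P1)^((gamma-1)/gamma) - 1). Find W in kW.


Isentropic work: W = m*(gamma/(gamma-1))*(R*T1/MW)*((P2/P1)^((gamma-1)/gamma) - 1)
T1 = 22 + 273.15 = 295.15 K
Pressure ratio = 42.7 / 9.8 = 4.35714
Exponent = (1.35 - 1)/1.35 = 0.259259
(P2/P1)^exp - 1 = 4.35714^0.259259 - 1 = 0.464599
W = 11.8 * 1.35 / 0.35 * 8.314 * 295.15 / 29 * 0.464599 = 1789

1789 kW


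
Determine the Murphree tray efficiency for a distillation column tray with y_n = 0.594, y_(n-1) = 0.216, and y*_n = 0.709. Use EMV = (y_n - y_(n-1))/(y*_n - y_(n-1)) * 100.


Murphree vapor efficiency: EMV = (y_n - y_(n-1)) / (y*_n - y_(n-1)) * 100
EMV = (0.594 - 0.216) / (0.709 - 0.216) * 100 = 0.378 / 0.493 * 100 = 76.67

76.67 %


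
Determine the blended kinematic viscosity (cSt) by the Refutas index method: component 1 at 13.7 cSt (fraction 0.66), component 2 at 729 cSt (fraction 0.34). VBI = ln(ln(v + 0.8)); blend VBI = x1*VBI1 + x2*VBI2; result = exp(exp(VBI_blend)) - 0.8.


Refutas method: VBN_i = 14.534*ln(ln(visc_i + 0.8)) + 10.975, blended linearly by mass fraction; since VBN is linear in VBI_i = ln(ln(visc_i + 0.8)) and the fractions sum to 1, blend VBI directly: visc = exp(exp(VBI_blend)) - 0.8
VBI_1 = ln(ln(13.7 + 0.8)) = 0.983631
VBI_2 = ln(ln(729 + 0.8)) = 1.88597
VBI_blend = 0.66 * 0.983631 + 0.34 * 1.88597 = 1.29043
visc_blend = exp(exp(1.29043)) - 0.8 = 37.08

37.08 cSt


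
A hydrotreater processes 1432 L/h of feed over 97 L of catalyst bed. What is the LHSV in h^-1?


LHSV = volumetric feed rate / catalyst volume
= 1432 L/h / 97 L
= 14.76 h^-1

14.76 h^-1


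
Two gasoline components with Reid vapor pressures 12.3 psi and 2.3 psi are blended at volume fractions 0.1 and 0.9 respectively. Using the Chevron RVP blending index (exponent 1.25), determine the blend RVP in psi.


Chevron index: RVP_blend = (sum xi*RVPi^1.25)^(1/1.25)
RVP^1.25 terms: 0.1 * 12.3^1.25 + 0.9 * 2.3^1.25 = 4.85265
RVP_blend = 4.85265^(1/1.25) = 3.538

3.538 psi


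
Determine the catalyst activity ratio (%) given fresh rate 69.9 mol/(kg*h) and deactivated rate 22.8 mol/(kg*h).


Activity (%) = (rate_used / rate_fresh) * 100
rate_used = 22.8, rate_fresh = 69.9
= (22.8 / 69.9) * 100
= 0.3262 * 100 = 32.62

32.62 %


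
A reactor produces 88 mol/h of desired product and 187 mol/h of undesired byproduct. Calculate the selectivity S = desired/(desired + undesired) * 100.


Selectivity = desired / (desired + undesired) * 100
Total products = 88 + 187 = 275 mol/h
S = 88 / 275 * 100
= 0.3200 * 100
= 32.00 %

32.00 %


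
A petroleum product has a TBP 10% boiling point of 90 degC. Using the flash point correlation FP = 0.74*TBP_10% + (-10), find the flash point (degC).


FP = 0.74 * 90 + (-10) = 56.6

56.6 degC


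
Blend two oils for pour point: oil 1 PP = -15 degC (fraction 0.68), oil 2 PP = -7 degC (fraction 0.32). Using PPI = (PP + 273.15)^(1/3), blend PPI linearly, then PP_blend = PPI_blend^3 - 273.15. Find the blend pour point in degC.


PPI_1 = (-15 + 273.15)^(1/3) = 6.36733
PPI_2 = (-7 + 273.15)^(1/3) = 6.432436
PPI_blend = 0.68 * 6.36733 + 0.32 * 6.432436 = 6.388164
PP_blend = 6.388164^3 - 273.15 = 260.6923 - 273.15 = -12.46

-12.46 degC


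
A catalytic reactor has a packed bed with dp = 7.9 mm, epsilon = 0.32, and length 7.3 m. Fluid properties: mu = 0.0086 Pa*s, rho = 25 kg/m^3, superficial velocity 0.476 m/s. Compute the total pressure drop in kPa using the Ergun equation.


dp = 7.9 mm = 0.0079 m
Viscous term = 150*0.0086*0.476*(1-0.32)^2 / (0.0079^2*0.32^3) = 138839
Inertial term = 1.75*25*0.476^2*(1-0.32) / (0.0079*0.32^3) = 26039
dP/L = 138839 + 26039 = 164878 Pa/m
dP = 164878 * 7.3 / 1000 = 1204 kPa

1204 kPa


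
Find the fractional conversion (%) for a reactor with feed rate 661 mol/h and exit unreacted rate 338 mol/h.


X = (F_in - F_out) / F_in * 100
Moles reacted = 661 - 338 = 323
X = 323 / 661 * 100
= 0.4887 * 100
= 48.87 %

48.87 %


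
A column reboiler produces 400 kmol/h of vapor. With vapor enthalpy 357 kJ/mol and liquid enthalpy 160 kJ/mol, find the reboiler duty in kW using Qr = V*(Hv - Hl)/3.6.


Qr = 400 * (357 - 160) / 3.6 = 400 * 197 / 3.6 = 21890

21890 kW


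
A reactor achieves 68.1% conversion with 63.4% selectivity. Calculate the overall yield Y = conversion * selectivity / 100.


Overall yield = conversion (%) * selectivity (%) / 100
Conversion = 68.1%, Selectivity = 63.4%
Y = 68.1 * 63.4 / 100
= 43.1754 %

43.1754 %


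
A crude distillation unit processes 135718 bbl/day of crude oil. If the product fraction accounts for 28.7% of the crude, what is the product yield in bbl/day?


Crude throughput = 135718 bbl/day
Fraction yield = 28.7%
yield = throughput * fraction / 100
yield = 135718 * 28.7 / 100 = 38951.066

38951.066 bbl/day


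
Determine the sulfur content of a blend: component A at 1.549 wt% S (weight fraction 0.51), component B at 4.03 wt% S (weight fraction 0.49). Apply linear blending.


Linear sulfur blending: S_blend = x1*S1 + x2*S2
Contribution 1: 0.51 * 1.549 = 0.78999 wt%
Contribution 2: 0.49 * 4.03 = 1.9747 wt%
S_blend = 0.78999 + 1.9747 = 2.76469

2.76469 wt%


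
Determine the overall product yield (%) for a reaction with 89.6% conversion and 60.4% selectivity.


Overall yield = conversion (%) * selectivity (%) / 100
Conversion = 89.6%, Selectivity = 60.4%
Y = 89.6 * 60.4 / 100
= 54.1184 %

54.1184 %


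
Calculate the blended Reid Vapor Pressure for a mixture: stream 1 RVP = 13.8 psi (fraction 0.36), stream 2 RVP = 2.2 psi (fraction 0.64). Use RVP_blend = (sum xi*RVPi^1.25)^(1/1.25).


Chevron index: RVP_blend = (sum xi*RVPi^1.25)^(1/1.25)
RVP^1.25 terms: 0.36 * 13.8^1.25 + 0.64 * 2.2^1.25 = 11.2901
RVP_blend = 11.2901^(1/1.25) = 6.953

6.953 psi


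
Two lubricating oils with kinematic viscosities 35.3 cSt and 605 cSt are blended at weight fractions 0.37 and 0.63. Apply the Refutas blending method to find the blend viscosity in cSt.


Refutas method: VBN_i = 14.534*ln(ln(visc_i + 0.8)) + 10.975, blended linearly by mass fraction; since VBN is linear in VBI_i = ln(ln(visc_i + 0.8)) and the fractions sum to 1, blend VBI directly: visc = exp(exp(VBI_blend)) - 0.8
VBI_1 = ln(ln(35.3 + 0.8)) = 1.27712
VBI_2 = ln(ln(605 + 0.8)) = 1.85732
VBI_blend = 0.37 * 1.27712 + 0.63 * 1.85732 = 1.64265
visc_blend = exp(exp(1.64265)) - 0.8 = 174.9

174.9 cSt


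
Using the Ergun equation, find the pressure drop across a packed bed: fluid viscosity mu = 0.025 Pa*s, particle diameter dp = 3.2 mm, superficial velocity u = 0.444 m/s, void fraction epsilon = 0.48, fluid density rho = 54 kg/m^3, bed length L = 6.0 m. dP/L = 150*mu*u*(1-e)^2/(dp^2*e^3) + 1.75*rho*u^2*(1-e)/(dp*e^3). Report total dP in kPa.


dp = 3.2 mm = 0.0032 m
Viscous term = 150*0.025*0.444*(1-0.48)^2 / (0.0032^2*0.48^3) = 397555
Inertial term = 1.75*54*0.444^2*(1-0.48) / (0.0032*0.48^3) = 27373.3
dP/L = 397555 + 27373.3 = 424928 Pa/m
dP = 424928 * 6.0 / 1000 = 2550 kPa

2550 kPa


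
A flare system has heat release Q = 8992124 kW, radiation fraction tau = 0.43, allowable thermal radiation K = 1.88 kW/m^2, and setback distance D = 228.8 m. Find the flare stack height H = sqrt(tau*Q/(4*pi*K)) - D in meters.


tau*Q/(4*pi*K) = 0.43 * 8992124 / (4 * pi * 1.88) = 163668
sqrt(163668) = 404.559
H = 404.559 - 228.8 = 175.8

175.8 m


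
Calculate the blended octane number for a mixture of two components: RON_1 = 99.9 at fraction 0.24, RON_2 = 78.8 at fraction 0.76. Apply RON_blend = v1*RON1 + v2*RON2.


Linear blending: RON_blend = sum(vi * RONi)
Contribution 1: 0.24 * 99.9 = 23.976
Contribution 2: 0.76 * 78.8 = 59.888
RON_blend = 23.976 + 59.888 = 83.864

83.864


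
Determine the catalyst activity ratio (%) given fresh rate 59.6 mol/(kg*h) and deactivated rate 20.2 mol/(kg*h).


Activity (%) = (rate_used / rate_fresh) * 100
rate_used = 20.2, rate_fresh = 59.6
= (20.2 / 59.6) * 100
= 0.3389 * 100 = 33.89

33.89 %


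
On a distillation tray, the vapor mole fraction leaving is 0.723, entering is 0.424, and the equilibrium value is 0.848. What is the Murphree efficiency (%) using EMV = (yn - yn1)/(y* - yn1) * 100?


Murphree vapor efficiency: EMV = (y_n - y_(n-1)) / (y*_n - y_(n-1)) * 100
EMV = (0.723 - 0.424) / (0.848 - 0.424) * 100 = 0.299 / 0.424 * 100 = 70.52

70.52 %


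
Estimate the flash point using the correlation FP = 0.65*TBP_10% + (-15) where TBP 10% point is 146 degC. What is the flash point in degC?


FP = 0.65 * 146 + (-15) = 79.9

79.9 degC


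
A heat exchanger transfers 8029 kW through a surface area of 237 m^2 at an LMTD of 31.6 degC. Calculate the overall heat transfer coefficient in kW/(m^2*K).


From Q = U*A*LMTD, U = Q / (A * LMTD)
U = 8029 / (237 * 31.6) = 8029 / 7489.2 = 1.072

1.072 kW/(m^2*K)


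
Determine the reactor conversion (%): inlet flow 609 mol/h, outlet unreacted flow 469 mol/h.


X = (F_in - F_out) / F_in * 100
Moles reacted = 609 - 469 = 140
X = 140 / 609 * 100
= 0.2299 * 100
= 22.99 %

22.99 %


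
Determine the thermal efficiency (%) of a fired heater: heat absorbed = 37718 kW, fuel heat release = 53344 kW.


Furnace efficiency = Q_absorbed / Q_fuel * 100
= 37718 / 53344 * 100 = 70.71

70.71 %


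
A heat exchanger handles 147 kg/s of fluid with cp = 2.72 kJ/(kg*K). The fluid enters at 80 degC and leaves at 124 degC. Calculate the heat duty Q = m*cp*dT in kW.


Q = m_dot * cp * delta_T
delta_T = 124 - 80 = 44 K
Q = 147 * 2.72 * 44
= 399.84 * 44
= 17592.96 kW

17592.96 kW


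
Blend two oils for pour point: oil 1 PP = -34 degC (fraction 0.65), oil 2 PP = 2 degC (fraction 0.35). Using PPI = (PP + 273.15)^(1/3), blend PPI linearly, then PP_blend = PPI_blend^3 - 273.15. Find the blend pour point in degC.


PPI_1 = (-34 + 273.15)^(1/3) = 6.20712
PPI_2 = (2 + 273.15)^(1/3) = 6.504139
PPI_blend = 0.65 * 6.20712 + 0.35 * 6.504139 = 6.311077
PP_blend = 6.311077^3 - 273.15 = 251.3683 - 273.15 = -21.78

-21.78 degC


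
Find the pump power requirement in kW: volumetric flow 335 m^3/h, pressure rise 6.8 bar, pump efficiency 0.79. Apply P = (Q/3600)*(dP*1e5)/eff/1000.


Q = 335 / 3600 = 0.0930556 m^3/s
P = 0.0930556 * (6.8 * 1e5) / 0.79 / 1000 = 80.10

80.10 kW


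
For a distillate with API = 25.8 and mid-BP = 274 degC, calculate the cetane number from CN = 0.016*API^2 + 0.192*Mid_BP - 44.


CN = 0.016 * 25.8^2 + 0.192 * 274 - 44
CN = 10.65024 + 52.608 - 44 = 19.25824

19.25824


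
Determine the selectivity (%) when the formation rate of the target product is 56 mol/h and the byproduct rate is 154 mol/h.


Selectivity = desired / (desired + undesired) * 100
Total products = 56 + 154 = 210 mol/h
S = 56 / 210 * 100
= 0.2667 * 100
= 26.67 %

26.67 %


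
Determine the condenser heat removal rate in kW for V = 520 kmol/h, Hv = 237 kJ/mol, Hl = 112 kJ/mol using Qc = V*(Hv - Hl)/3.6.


Qc = 520 * (237 - 112) / 3.6 = 520 * 125 / 3.6 = 18060

18060 kW


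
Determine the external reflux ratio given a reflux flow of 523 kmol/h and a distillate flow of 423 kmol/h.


Reflux ratio definition: R = L / D (liquid returned / distillate withdrawn)
L = 523 kmol/h, D = 423 kmol/h
R = 523 / 423 = 1.236

1.236


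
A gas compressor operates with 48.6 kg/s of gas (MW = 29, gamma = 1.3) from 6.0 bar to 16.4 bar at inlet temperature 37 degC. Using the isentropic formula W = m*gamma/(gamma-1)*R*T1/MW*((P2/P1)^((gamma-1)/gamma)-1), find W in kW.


Isentropic work: W = m*(gamma/(gamma-1))*(R*T1/MW)*((P2/P1)^((gamma-1)/gamma) - 1)
T1 = 37 + 273.15 = 310.15 K
Pressure ratio = 16.4 / 6.0 = 2.73333
Exponent = (1.3 - 1)/1.3 = 0.230769
(P2/P1)^exp - 1 = 2.73333^0.230769 - 1 = 0.261174
W = 48.6 * 1.3 / 0.3 * 8.314 * 310.15 / 29 * 0.261174 = 4891

4891 kW


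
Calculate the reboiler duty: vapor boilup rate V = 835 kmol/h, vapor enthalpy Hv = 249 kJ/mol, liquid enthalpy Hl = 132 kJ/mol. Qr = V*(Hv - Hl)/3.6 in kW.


Qr = 835 * (249 - 132) / 3.6 = 835 * 117 / 3.6 = 27140

27140 kW


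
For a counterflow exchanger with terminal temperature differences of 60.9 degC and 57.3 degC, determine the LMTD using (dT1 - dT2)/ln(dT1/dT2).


LMTD = (dT1 - dT2) / ln(dT1/dT2)
= (60.9 - 57.3) / ln(60.9 / 57.3) = 3.6 / 0.0609326 = 59.08

59.08 degC


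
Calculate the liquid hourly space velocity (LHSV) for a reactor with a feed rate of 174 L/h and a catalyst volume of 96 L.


LHSV = volumetric feed rate / catalyst volume
= 174 L/h / 96 L
= 1.812 h^-1

1.812 h^-1


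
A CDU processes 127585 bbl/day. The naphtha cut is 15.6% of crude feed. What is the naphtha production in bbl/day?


Crude throughput = 127585 bbl/day
Fraction yield = 15.6%
yield = throughput * fraction / 100
yield = 127585 * 15.6 / 100 = 19903.26

19903.26 bbl/day


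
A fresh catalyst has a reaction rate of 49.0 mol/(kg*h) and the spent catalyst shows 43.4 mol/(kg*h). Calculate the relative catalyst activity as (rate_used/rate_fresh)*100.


Activity (%) = (rate_used / rate_fresh) * 100
rate_used = 43.4, rate_fresh = 49.0
= (43.4 / 49.0) * 100
= 0.8857 * 100 = 88.57

88.57 %


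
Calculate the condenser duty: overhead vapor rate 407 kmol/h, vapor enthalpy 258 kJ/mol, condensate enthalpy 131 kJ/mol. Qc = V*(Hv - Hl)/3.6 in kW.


Qc = 407 * (258 - 131) / 3.6 = 407 * 127 / 3.6 = 14360

14360 kW


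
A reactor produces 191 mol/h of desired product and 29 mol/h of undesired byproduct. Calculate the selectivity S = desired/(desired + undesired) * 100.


Selectivity = desired / (desired + undesired) * 100
Total products = 191 + 29 = 220 mol/h
S = 191 / 220 * 100
= 0.8682 * 100
= 86.82 %

86.82 %


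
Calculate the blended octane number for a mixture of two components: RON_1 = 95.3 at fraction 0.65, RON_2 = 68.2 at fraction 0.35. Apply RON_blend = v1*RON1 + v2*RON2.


Linear blending: RON_blend = sum(vi * RONi)
Contribution 1: 0.65 * 95.3 = 61.945
Contribution 2: 0.35 * 68.2 = 23.87
RON_blend = 61.945 + 23.87 = 85.815

85.815


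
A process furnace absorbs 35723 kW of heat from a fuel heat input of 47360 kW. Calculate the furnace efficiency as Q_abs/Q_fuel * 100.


Furnace efficiency = Q_absorbed / Q_fuel * 100
= 35723 / 47360 * 100 = 75.43

75.43 %


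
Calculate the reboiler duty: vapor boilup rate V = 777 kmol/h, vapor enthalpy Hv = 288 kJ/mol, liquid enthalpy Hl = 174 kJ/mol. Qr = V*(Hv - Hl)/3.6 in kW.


Qr = 777 * (288 - 174) / 3.6 = 777 * 114 / 3.6 = 24600

24600 kW


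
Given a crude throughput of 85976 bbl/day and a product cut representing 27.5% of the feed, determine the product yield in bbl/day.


Crude throughput = 85976 bbl/day
Fraction yield = 27.5%
yield = throughput * fraction / 100
yield = 85976 * 27.5 / 100 = 23643.4

23643.4 bbl/day
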